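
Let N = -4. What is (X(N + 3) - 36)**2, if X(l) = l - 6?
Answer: 1849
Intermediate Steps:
X(l) = -6 + l
(X(N + 3) - 36)**2 = ((-6 + (-4 + 3)) - 36)**2 = ((-6 - 1) - 36)**2 = (-7 - 36)**2 = (-43)**2 = 1849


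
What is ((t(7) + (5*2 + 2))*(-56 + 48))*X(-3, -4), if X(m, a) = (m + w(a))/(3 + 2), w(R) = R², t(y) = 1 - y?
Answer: -624/5 ≈ -124.80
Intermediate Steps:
X(m, a) = m/5 + a²/5 (X(m, a) = (m + a²)/(3 + 2) = (m + a²)/5 = (m + a²)*(⅕) = m/5 + a²/5)
((t(7) + (5*2 + 2))*(-56 + 48))*X(-3, -4) = (((1 - 1*7) + (5*2 + 2))*(-56 + 48))*((⅕)*(-3) + (⅕)*(-4)²) = (((1 - 7) + (10 + 2))*(-8))*(-⅗ + (⅕)*16) = ((-6 + 12)*(-8))*(-⅗ + 16/5) = (6*(-8))*(13/5) = -48*13/5 = -624/5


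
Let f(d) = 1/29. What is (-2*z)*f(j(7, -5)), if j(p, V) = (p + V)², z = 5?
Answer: -10/29 ≈ -0.34483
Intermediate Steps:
j(p, V) = (V + p)²
f(d) = 1/29
(-2*z)*f(j(7, -5)) = -2*5*(1/29) = -10*1/29 = -10/29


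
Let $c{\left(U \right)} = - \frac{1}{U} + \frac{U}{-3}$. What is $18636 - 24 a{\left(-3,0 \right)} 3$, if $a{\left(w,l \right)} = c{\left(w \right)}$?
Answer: $18540$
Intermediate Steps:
$c{\left(U \right)} = - \frac{1}{U} - \frac{U}{3}$ ($c{\left(U \right)} = - \frac{1}{U} + U \left(- \frac{1}{3}\right) = - \frac{1}{U} - \frac{U}{3}$)
$a{\left(w,l \right)} = - \frac{1}{w} - \frac{w}{3}$
$18636 - 24 a{\left(-3,0 \right)} 3 = 18636 - 24 \left(- \frac{1}{-3} - -1\right) 3 = 18636 - 24 \left(\left(-1\right) \left(- \frac{1}{3}\right) + 1\right) 3 = 18636 - 24 \left(\frac{1}{3} + 1\right) 3 = 18636 - 24 \cdot \frac{4}{3} \cdot 3 = 18636 - 32 \cdot 3 = 18636 - 96 = 18540$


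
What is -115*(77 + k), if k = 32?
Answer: -12535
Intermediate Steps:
-115*(77 + k) = -115*(77 + 32) = -115*109 = -12535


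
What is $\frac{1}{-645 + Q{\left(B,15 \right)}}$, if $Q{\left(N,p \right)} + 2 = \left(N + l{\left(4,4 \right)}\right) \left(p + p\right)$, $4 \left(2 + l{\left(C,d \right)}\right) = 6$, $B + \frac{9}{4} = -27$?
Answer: $- \frac{2}{3079} \approx -0.00064956$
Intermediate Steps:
$B = - \frac{117}{4}$ ($B = - \frac{9}{4} - 27 = - \frac{117}{4} \approx -29.25$)
$l{\left(C,d \right)} = - \frac{1}{2}$ ($l{\left(C,d \right)} = -2 + \frac{1}{4} \cdot 6 = -2 + \frac{3}{2} = - \frac{1}{2}$)
$Q{\left(N,p \right)} = -2 + 2 p \left(- \frac{1}{2} + N\right)$ ($Q{\left(N,p \right)} = -2 + \left(N - \frac{1}{2}\right) \left(p + p\right) = -2 + \left(- \frac{1}{2} + N\right) 2 p = -2 + 2 p \left(- \frac{1}{2} + N\right)$)
$\frac{1}{-645 + Q{\left(B,15 \right)}} = \frac{1}{-645 - \left(17 + \frac{1755}{2}\right)} = \frac{1}{-645 - \frac{1789}{2}} = \frac{1}{- \frac{3079}{2}} = - \frac{2}{3079}$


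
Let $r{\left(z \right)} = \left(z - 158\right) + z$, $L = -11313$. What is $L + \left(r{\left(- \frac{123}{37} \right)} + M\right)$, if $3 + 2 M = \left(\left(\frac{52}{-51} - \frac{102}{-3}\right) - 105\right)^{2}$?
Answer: $- \frac{855136642}{96237} \approx -8885.7$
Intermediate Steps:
$r{\left(z \right)} = -158 + 2 z$ ($r{\left(z \right)} = \left(-158 + z\right) + z = -158 + 2 z$)
$M = \frac{6741563}{2601}$ ($M = - \frac{3}{2} + \frac{\left(\left(\frac{52}{-51} - \frac{102}{-3}\right) - 105\right)^{2}}{2} = - \frac{3}{2} + \frac{\left(\left(52 \left(- \frac{1}{51}\right) - -34\right) - 105\right)^{2}}{2} = - \frac{3}{2} + \frac{\left(\left(- \frac{52}{51} + 34\right) - 105\right)^{2}}{2} = - \frac{3}{2} + \frac{\left(\frac{1682}{51} - 105\right)^{2}}{2} = - \frac{3}{2} + \frac{\left(- \frac{3673}{51}\right)^{2}}{2} = - \frac{3}{2} + \frac{1}{2} \cdot \frac{13490929}{2601} = - \frac{3}{2} + \frac{13490929}{5202} = \frac{6741563}{2601} \approx 2591.9$)
$L + \left(r{\left(- \frac{123}{37} \right)} + M\right) = -11313 + \left(\left(-158 + 2 \left(- \frac{123}{37}\right)\right) + \frac{6741563}{2601}\right) = -11313 + \left(\left(-158 - \frac{246}{37}\right) + \frac{6741563}{2601}\right) = -11313 + \left(- \frac{6092}{37} + \frac{6741563}{2601}\right) = -11313 + \frac{233592539}{96237} = - \frac{855136642}{96237}$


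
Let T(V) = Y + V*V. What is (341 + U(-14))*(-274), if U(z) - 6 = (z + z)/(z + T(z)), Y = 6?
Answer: -4466748/47 ≈ -95037.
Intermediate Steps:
T(V) = 6 + V² (T(V) = 6 + V*V = 6 + V²)
U(z) = 6 + 2*z/(6 + z + z²) (U(z) = 6 + (z + z)/(z + (6 + z²)) = 6 + (2*z)/(6 + z + z²) = 6 + 2*z/(6 + z + z²))
(341 + U(-14))*(-274) = (341 + 2*(18 + 3*(-14)² + 4*(-14))/(6 - 14 + (-14)²))*(-274) = (341 + 2*(18 + 3*196 - 56)/(6 - 14 + 196))*(-274) = (341 + 2*(18 + 588 - 56)/188)*(-274) = (341 + 2*(1/188)*550)*(-274) = (341 + 275/47)*(-274) = (16302/47)*(-274) = -4466748/47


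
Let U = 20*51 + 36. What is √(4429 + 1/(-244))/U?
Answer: 5*√292983/42944 ≈ 0.063022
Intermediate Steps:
U = 1056 (U = 1020 + 36 = 1056)
√(4429 + 1/(-244))/U = √(4429 + 1/(-244))/1056 = √(4429 - 1/244)*(1/1056) = √(1080675/244)*(1/1056) = (15*√292983/122)*(1/1056) = 5*√292983/42944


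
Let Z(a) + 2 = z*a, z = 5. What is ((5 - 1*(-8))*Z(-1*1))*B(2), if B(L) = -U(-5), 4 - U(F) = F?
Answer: 819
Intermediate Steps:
U(F) = 4 - F
Z(a) = -2 + 5*a
B(L) = -9 (B(L) = -(4 - 1*(-5)) = -(4 + 5) = -1*9 = -9)
((5 - 1*(-8))*Z(-1*1))*B(2) = ((5 - 1*(-8))*(-2 + 5*(-1*1)))*(-9) = ((5 + 8)*(-2 + 5*(-1)))*(-9) = (13*(-2 - 5))*(-9) = (13*(-7))*(-9) = -91*(-9) = 819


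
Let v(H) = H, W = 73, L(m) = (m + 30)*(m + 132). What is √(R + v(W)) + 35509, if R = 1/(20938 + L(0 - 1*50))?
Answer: 35509 + √27186153990/19298 ≈ 35518.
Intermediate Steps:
L(m) = (30 + m)*(132 + m)
R = 1/19298 (R = 1/(20938 + (3960 + (0 - 1*50)² + 162*(0 - 1*50))) = 1/(20938 + (3960 + (0 - 50)² + 162*(0 - 50))) = 1/(20938 + (3960 + (-50)² + 162*(-50))) = 1/(20938 + (3960 + 2500 - 8100)) = 1/(20938 - 1640) = 1/19298 ≈ 5.1819e-5)
√(R + v(W)) + 35509 = √(1/19298 + 73) + 35509 = √(1408755/19298) + 35509 = √27186153990/19298 + 35509 = 35509 + √27186153990/19298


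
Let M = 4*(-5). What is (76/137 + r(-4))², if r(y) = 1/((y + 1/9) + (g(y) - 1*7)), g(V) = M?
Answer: 395811025/1450543396 ≈ 0.27287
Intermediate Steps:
M = -20
g(V) = -20
r(y) = 1/(-242/9 + y) (r(y) = 1/((y + 1/9) + (-20 - 1*7)) = 1/((y + ⅑) + (-20 - 7)) = 1/((⅑ + y) - 27) = 1/(-242/9 + y))
(76/137 + r(-4))² = (76/137 + 9/(-242 + 9*(-4)))² = (76*(1/137) + 9/(-242 - 36))² = (76/137 + 9/(-278))² = (76/137 + 9*(-1/278))² = (76/137 - 9/278)² = (19895/38086)² = 395811025/1450543396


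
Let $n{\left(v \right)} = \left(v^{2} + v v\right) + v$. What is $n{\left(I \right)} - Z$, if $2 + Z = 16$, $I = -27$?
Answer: $1417$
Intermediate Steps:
$n{\left(v \right)} = v + 2 v^{2}$ ($n{\left(v \right)} = \left(v^{2} + v^{2}\right) + v = 2 v^{2} + v = v + 2 v^{2}$)
$Z = 14$ ($Z = -2 + 16 = 14$)
$n{\left(I \right)} - Z = - 27 \left(1 + 2 \left(-27\right)\right) - 14 = - 27 \left(1 - 54\right) - 14 = \left(-27\right) \left(-53\right) - 14 = 1431 - 14 = 1417$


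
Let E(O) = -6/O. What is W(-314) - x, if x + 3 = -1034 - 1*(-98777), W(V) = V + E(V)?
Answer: -15394475/157 ≈ -98054.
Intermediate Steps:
W(V) = V - 6/V
x = 97740 (x = -3 + (-1034 - 1*(-98777)) = -3 + (-1034 + 98777) = -3 + 97743 = 97740)
W(-314) - x = (-314 - 6/(-314)) - 1*97740 = (-314 - 6*(-1/314)) - 97740 = (-314 + 3/157) - 97740 = -49295/157 - 97740 = -15394475/157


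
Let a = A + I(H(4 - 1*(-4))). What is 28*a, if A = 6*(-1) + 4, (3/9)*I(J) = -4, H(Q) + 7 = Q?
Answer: -392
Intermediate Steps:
H(Q) = -7 + Q
I(J) = -12 (I(J) = 3*(-4) = -12)
A = -2 (A = -6 + 4 = -2)
a = -14 (a = -2 - 12 = -14)
28*a = 28*(-14) = -392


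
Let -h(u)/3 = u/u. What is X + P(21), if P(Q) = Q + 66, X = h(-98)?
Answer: 84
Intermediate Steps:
h(u) = -3 (h(u) = -3*u/u = -3*1 = -3)
X = -3
P(Q) = 66 + Q
X + P(21) = -3 + (66 + 21) = -3 + 87 = 84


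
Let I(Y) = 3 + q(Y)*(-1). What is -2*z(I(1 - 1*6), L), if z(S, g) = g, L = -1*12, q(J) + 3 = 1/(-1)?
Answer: 24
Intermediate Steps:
q(J) = -4 (q(J) = -3 + 1/(-1) = -3 - 1 = -4)
I(Y) = 7 (I(Y) = 3 - 4*(-1) = 3 + 4 = 7)
L = -12
-2*z(I(1 - 1*6), L) = -2*(-12) = 24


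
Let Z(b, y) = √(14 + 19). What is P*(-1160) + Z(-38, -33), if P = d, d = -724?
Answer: 839840 + √33 ≈ 8.3985e+5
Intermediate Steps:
P = -724
Z(b, y) = √33
P*(-1160) + Z(-38, -33) = -724*(-1160) + √33 = 839840 + √33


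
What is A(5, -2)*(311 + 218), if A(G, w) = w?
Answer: -1058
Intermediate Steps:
A(5, -2)*(311 + 218) = -2*(311 + 218) = -2*529 = -1058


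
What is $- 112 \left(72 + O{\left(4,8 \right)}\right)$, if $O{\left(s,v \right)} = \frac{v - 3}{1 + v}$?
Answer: $- \frac{73136}{9} \approx -8126.2$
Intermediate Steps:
$O{\left(s,v \right)} = \frac{-3 + v}{1 + v}$
$- 112 \left(72 + O{\left(4,8 \right)}\right) = - 112 \left(72 + \frac{-3 + 8}{1 + 8}\right) = - 112 \left(72 + \frac{1}{9} \cdot 5\right) = - 112 \left(72 + \frac{5}{9}\right) = \left(-112\right) \frac{653}{9} = - \frac{73136}{9}$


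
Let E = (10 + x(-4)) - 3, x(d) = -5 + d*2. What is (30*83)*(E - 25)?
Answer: -77190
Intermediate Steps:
x(d) = -5 + 2*d
E = -6 (E = (10 + (-5 + 2*(-4))) - 3 = (10 + (-5 - 8)) - 3 = (10 - 13) - 3 = -3 - 3 = -6)
(30*83)*(E - 25) = (30*83)*(-6 - 25) = 2490*(-31) = -77190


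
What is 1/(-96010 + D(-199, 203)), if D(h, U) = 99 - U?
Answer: -1/96114 ≈ -1.0404e-5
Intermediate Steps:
1/(-96010 + D(-199, 203)) = 1/(-96010 + (99 - 1*203)) = 1/(-96010 + (99 - 203)) = 1/(-96010 - 104) = 1/(-96114) = -1/96114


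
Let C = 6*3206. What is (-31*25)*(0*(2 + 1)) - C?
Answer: -19236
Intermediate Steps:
C = 19236
(-31*25)*(0*(2 + 1)) - C = (-31*25)*(0*(2 + 1)) - 1*19236 = -0*3 - 19236 = -775*0 - 19236 = 0 - 19236 = -19236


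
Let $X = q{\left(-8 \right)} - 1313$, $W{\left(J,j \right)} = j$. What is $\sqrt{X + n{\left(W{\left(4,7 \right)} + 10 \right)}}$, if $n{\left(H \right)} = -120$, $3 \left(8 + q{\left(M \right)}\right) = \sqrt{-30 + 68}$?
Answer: $\frac{\sqrt{-12969 + 3 \sqrt{38}}}{3} \approx 37.933 i$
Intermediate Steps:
$q{\left(M \right)} = -8 + \frac{\sqrt{38}}{3}$ ($q{\left(M \right)} = -8 + \frac{\sqrt{-30 + 68}}{3} = -8 + \frac{\sqrt{38}}{3}$)
$X = -1321 + \frac{\sqrt{38}}{3}$ ($X = \left(-8 + \frac{\sqrt{38}}{3}\right) - 1313 = -1321 + \frac{\sqrt{38}}{3} \approx -1318.9$)
$\sqrt{X + n{\left(W{\left(4,7 \right)} + 10 \right)}} = \sqrt{\left(-1321 + \frac{\sqrt{38}}{3}\right) - 120} = \sqrt{-1441 + \frac{\sqrt{38}}{3}}$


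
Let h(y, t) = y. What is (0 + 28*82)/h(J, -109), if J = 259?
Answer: 328/37 ≈ 8.8649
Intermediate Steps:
(0 + 28*82)/h(J, -109) = (0 + 28*82)/259 = (0 + 2296)*(1/259) = 2296*(1/259) = 328/37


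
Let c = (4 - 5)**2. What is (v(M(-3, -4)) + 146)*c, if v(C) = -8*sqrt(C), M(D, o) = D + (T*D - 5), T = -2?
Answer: 146 - 8*I*sqrt(2) ≈ 146.0 - 11.314*I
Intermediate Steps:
M(D, o) = -5 - D (M(D, o) = D + (-2*D - 5) = D + (-5 - 2*D) = -5 - D)
c = 1 (c = (-1)**2 = 1)
(v(M(-3, -4)) + 146)*c = (-8*sqrt(-5 - 1*(-3)) + 146)*1 = (-8*sqrt(-5 + 3) + 146)*1 = (-8*I*sqrt(2) + 146)*1 = (146 - 8*I*sqrt(2))*1 = 146 - 8*I*sqrt(2)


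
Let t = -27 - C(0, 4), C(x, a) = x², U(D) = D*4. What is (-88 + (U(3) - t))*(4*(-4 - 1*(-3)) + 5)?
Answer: -49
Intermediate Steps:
U(D) = 4*D
t = -27 (t = -27 - 1*0² = -27 - 1*0 = -27 + 0 = -27)
(-88 + (U(3) - t))*(4*(-4 - 1*(-3)) + 5) = (-88 + (4*3 - 1*(-27)))*(4*(-4 - 1*(-3)) + 5) = (-88 + (12 + 27))*(4*(-4 + 3) + 5) = (-88 + 39)*(4*(-1) + 5) = -49*(-4 + 5) = -49*1 = -49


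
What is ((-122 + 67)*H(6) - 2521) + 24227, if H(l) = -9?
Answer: 22201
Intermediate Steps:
((-122 + 67)*H(6) - 2521) + 24227 = ((-122 + 67)*(-9) - 2521) + 24227 = (-55*(-9) - 2521) + 24227 = (495 - 2521) + 24227 = -2026 + 24227 = 22201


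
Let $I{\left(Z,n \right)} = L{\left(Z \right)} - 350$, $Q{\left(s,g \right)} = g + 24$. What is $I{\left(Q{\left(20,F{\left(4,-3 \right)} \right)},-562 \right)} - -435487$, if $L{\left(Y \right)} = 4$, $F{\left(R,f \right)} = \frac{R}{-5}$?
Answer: $435141$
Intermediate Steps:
$F{\left(R,f \right)} = - \frac{R}{5}$ ($F{\left(R,f \right)} = R \left(- \frac{1}{5}\right) = - \frac{R}{5}$)
$Q{\left(s,g \right)} = 24 + g$
$I{\left(Z,n \right)} = -346$ ($I{\left(Z,n \right)} = 4 - 350 = -346$)
$I{\left(Q{\left(20,F{\left(4,-3 \right)} \right)},-562 \right)} - -435487 = -346 - -435487 = -346 + 435487 = 435141$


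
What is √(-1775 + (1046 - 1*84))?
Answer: I*√813 ≈ 28.513*I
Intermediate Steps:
√(-1775 + (1046 - 1*84)) = √(-1775 + (1046 - 84)) = √(-1775 + 962) = √(-813) = I*√813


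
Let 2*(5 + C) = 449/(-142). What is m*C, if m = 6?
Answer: -5607/142 ≈ -39.486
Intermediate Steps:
C = -1869/284 (C = -5 + (449/(-142))/2 = -5 + (449*(-1/142))/2 = -5 + (1/2)*(-449/142) = -5 - 449/284 = -1869/284 ≈ -6.5810)
m*C = 6*(-1869/284) = -5607/142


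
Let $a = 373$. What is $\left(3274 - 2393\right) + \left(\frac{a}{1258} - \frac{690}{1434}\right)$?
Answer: $\frac{264827699}{300662} \approx 880.82$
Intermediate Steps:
$\left(3274 - 2393\right) + \left(\frac{a}{1258} - \frac{690}{1434}\right) = \left(3274 - 2393\right) + \left(\frac{373}{1258} - \frac{690}{1434}\right) = 881 + \left(373 \cdot \frac{1}{1258} - \frac{115}{239}\right) = 881 + \left(\frac{373}{1258} - \frac{115}{239}\right) = 881 - \frac{55523}{300662} = \frac{264827699}{300662}$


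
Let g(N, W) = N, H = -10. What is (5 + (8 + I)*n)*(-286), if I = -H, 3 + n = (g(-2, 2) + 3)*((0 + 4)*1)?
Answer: -6578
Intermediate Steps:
n = 1 (n = -3 + (-2 + 3)*((0 + 4)*1) = -3 + 1*(4*1) = -3 + 1*4 = -3 + 4 = 1)
I = 10 (I = -1*(-10) = 10)
(5 + (8 + I)*n)*(-286) = (5 + (8 + 10)*1)*(-286) = (5 + 18*1)*(-286) = (5 + 18)*(-286) = 23*(-286) = -6578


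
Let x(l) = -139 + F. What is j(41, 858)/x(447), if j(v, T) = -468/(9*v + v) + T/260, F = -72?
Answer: -177/17302 ≈ -0.010230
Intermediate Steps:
j(v, T) = -234/(5*v) + T/260 (j(v, T) = -468*1/(10*v) + T*(1/260) = -234/(5*v) + T/260)
x(l) = -211 (x(l) = -139 - 72 = -211)
j(41, 858)/x(447) = ((1/260)*(-12168 + 858*41)/41)/(-211) = ((1/260)*(1/41)*(-12168 + 35178))*(-1/211) = ((1/260)*(1/41)*23010)*(-1/211) = (177/82)*(-1/211) = -177/17302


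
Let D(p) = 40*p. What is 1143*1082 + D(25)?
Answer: 1237726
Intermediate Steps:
1143*1082 + D(25) = 1143*1082 + 40*25 = 1236726 + 1000 = 1237726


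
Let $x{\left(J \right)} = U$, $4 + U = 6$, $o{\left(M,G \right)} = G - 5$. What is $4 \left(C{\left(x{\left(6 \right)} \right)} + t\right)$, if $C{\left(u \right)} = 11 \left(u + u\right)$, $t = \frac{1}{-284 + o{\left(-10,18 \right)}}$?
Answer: $\frac{47692}{271} \approx 175.99$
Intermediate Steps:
$o{\left(M,G \right)} = -5 + G$
$U = 2$ ($U = -4 + 6 = 2$)
$x{\left(J \right)} = 2$
$t = - \frac{1}{271}$ ($t = \frac{1}{-284 + \left(-5 + 18\right)} = \frac{1}{-284 + 13} = \frac{1}{-271} = - \frac{1}{271} \approx -0.00369$)
$C{\left(u \right)} = 22 u$ ($C{\left(u \right)} = 11 \cdot 2 u = 22 u$)
$4 \left(C{\left(x{\left(6 \right)} \right)} + t\right) = 4 \left(22 \cdot 2 - \frac{1}{271}\right) = 4 \left(44 - \frac{1}{271}\right) = 4 \cdot \frac{11923}{271} = \frac{47692}{271}$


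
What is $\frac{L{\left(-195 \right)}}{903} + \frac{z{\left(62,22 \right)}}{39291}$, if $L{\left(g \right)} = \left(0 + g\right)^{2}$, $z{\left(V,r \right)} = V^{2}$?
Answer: $\frac{71310067}{1689513} \approx 42.207$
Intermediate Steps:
$L{\left(g \right)} = g^{2}$
$\frac{L{\left(-195 \right)}}{903} + \frac{z{\left(62,22 \right)}}{39291} = \frac{\left(-195\right)^{2}}{903} + \frac{62^{2}}{39291} = 38025 \cdot \frac{1}{903} + 3844 \cdot \frac{1}{39291} = \frac{12675}{301} + \frac{3844}{39291} = \frac{71310067}{1689513}$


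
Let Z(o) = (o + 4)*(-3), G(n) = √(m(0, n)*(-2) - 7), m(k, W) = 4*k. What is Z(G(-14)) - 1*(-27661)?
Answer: 27649 - 3*I*√7 ≈ 27649.0 - 7.9373*I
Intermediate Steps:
G(n) = I*√7 (G(n) = √((4*0)*(-2) - 7) = √(0*(-2) - 7) = √(0 - 7) = √(-7) = I*√7)
Z(o) = -12 - 3*o (Z(o) = (4 + o)*(-3) = -12 - 3*o)
Z(G(-14)) - 1*(-27661) = (-12 - 3*I*√7) - 1*(-27661) = (-12 - 3*I*√7) + 27661 = 27649 - 3*I*√7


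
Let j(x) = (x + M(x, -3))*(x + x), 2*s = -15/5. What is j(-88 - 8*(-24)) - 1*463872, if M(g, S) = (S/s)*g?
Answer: -398976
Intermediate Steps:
s = -3/2 (s = (-15/5)/2 = (-15*1/5)/2 = (1/2)*(-3) = -3/2 ≈ -1.5000)
M(g, S) = -2*S*g/3 (M(g, S) = (S/(-3/2))*g = (S*(-2/3))*g = (-2*S/3)*g = -2*S*g/3)
j(x) = 6*x**2 (j(x) = (x - 2/3*(-3)*x)*(x + x) = (x + 2*x)*(2*x) = (3*x)*(2*x) = 6*x**2)
j(-88 - 8*(-24)) - 1*463872 = 6*(-88 - 8*(-24))**2 - 1*463872 = 6*(-88 + 192)**2 - 463872 = 6*104**2 - 463872 = 6*10816 - 463872 = 64896 - 463872 = -398976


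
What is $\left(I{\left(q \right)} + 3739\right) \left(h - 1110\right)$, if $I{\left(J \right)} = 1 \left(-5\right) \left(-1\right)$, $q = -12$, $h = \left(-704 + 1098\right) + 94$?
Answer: $-2328768$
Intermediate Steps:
$h = 488$ ($h = 394 + 94 = 488$)
$I{\left(J \right)} = 5$ ($I{\left(J \right)} = \left(-5\right) \left(-1\right) = 5$)
$\left(I{\left(q \right)} + 3739\right) \left(h - 1110\right) = \left(5 + 3739\right) \left(488 - 1110\right) = 3744 \left(-622\right) = -2328768$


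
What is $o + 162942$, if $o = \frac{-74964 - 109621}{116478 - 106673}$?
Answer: $\frac{319492345}{1961} \approx 1.6292 \cdot 10^{5}$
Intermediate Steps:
$o = - \frac{36917}{1961}$ ($o = - \frac{184585}{9805} = \left(-184585\right) \frac{1}{9805} = - \frac{36917}{1961} \approx -18.826$)
$o + 162942 = - \frac{36917}{1961} + 162942 = \frac{319492345}{1961}$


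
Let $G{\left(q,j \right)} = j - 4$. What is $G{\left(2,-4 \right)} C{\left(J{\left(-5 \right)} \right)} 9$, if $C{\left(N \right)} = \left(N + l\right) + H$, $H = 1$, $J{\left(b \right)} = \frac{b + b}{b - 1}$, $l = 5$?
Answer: $-552$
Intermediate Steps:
$J{\left(b \right)} = \frac{2 b}{-1 + b}$
$G{\left(q,j \right)} = -4 + j$
$C{\left(N \right)} = 6 + N$ ($C{\left(N \right)} = \left(N + 5\right) + 1 = \left(5 + N\right) + 1 = 6 + N$)
$G{\left(2,-4 \right)} C{\left(J{\left(-5 \right)} \right)} 9 = \left(-4 - 4\right) \left(6 + 2 \left(-5\right) \frac{1}{-1 - 5}\right) 9 = - 8 \left(6 + 2 \left(-5\right) \frac{1}{-6}\right) 9 = - 8 \left(6 + 2 \left(-5\right) \left(- \frac{1}{6}\right)\right) 9 = - 8 \left(6 + \frac{5}{3}\right) 9 = \left(-8\right) \frac{23}{3} \cdot 9 = \left(- \frac{184}{3}\right) 9 = -552$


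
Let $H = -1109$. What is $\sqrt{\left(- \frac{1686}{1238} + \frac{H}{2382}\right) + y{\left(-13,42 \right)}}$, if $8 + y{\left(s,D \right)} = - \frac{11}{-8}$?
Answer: $\frac{5 i \sqrt{2940135602610}}{2948916} \approx 2.9073 i$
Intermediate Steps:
$y{\left(s,D \right)} = - \frac{53}{8}$ ($y{\left(s,D \right)} = -8 - \frac{11}{-8} = -8 - - \frac{11}{8} = -8 + \frac{11}{8} = - \frac{53}{8}$)
$\sqrt{\left(- \frac{1686}{1238} + \frac{H}{2382}\right) + y{\left(-13,42 \right)}} = \sqrt{\left(- \frac{1686}{1238} - \frac{1109}{2382}\right) - \frac{53}{8}} = \sqrt{\left(\left(-1686\right) \frac{1}{1238} - \frac{1109}{2382}\right) - \frac{53}{8}} = \sqrt{\left(- \frac{843}{619} - \frac{1109}{2382}\right) - \frac{53}{8}} = \sqrt{- \frac{2694497}{1474458} - \frac{53}{8}} = \sqrt{- \frac{49851125}{5897832}} = \frac{5 i \sqrt{2940135602610}}{2948916}$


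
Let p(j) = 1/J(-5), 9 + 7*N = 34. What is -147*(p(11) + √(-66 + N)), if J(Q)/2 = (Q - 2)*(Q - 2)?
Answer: -3/2 - 21*I*√3059 ≈ -1.5 - 1161.5*I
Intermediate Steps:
N = 25/7 (N = -9/7 + (⅐)*34 = -9/7 + 34/7 = 25/7 ≈ 3.5714)
J(Q) = 2*(-2 + Q)² (J(Q) = 2*((Q - 2)*(Q - 2)) = 2*((-2 + Q)*(-2 + Q)) = 2*(-2 + Q)²)
p(j) = 1/98 (p(j) = 1/(2*(-2 - 5)²) = 1/(2*(-7)²) = 1/(2*49) = 1/98)
-147*(p(11) + √(-66 + N)) = -147*(1/98 + √(-66 + 25/7)) = -147*(1/98 + √(-437/7)) = -147*(1/98 + I*√3059/7) = -3/2 - 21*I*√3059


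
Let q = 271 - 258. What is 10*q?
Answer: 130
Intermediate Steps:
q = 13
10*q = 10*13 = 130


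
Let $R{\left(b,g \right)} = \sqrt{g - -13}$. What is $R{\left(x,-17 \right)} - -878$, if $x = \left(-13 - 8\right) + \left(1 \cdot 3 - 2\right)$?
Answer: $878 + 2 i \approx 878.0 + 2.0 i$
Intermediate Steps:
$x = -20$ ($x = -21 + \left(3 - 2\right) = -21 + 1 = -20$)
$R{\left(b,g \right)} = \sqrt{13 + g}$ ($R{\left(b,g \right)} = \sqrt{g + 13} = \sqrt{13 + g}$)
$R{\left(x,-17 \right)} - -878 = \sqrt{13 - 17} - -878 = \sqrt{-4} + 878 = 2 i + 878 = 878 + 2 i$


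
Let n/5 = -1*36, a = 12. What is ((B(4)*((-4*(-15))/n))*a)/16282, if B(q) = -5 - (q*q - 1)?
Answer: 40/8141 ≈ 0.0049134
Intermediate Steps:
n = -180 (n = 5*(-1*36) = 5*(-36) = -180)
B(q) = -4 - q² (B(q) = -5 - (q² - 1) = -5 - (-1 + q²) = -5 + (1 - q²) = -4 - q²)
((B(4)*((-4*(-15))/n))*a)/16282 = (((-4 - 1*4²)*(-4*(-15)/(-180)))*12)/16282 = (((-4 - 1*16)*(60*(-1/180)))*12)*(1/16282) = (((-4 - 16)*(-⅓))*12)*(1/16282) = (-20*(-⅓)*12)*(1/16282) = ((20/3)*12)*(1/16282) = 80*(1/16282) = 40/8141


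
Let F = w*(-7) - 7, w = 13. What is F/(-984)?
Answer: 49/492 ≈ 0.099594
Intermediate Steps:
F = -98 (F = 13*(-7) - 7 = -91 - 7 = -98)
F/(-984) = -98/(-984) = -98*(-1/984) = 49/492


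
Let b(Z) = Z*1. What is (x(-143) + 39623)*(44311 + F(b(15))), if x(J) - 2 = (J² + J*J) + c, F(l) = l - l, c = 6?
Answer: 3568320519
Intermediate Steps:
b(Z) = Z
F(l) = 0
x(J) = 8 + 2*J² (x(J) = 2 + ((J² + J*J) + 6) = 2 + ((J² + J²) + 6) = 2 + (2*J² + 6) = 2 + (6 + 2*J²) = 8 + 2*J²)
(x(-143) + 39623)*(44311 + F(b(15))) = ((8 + 2*(-143)²) + 39623)*(44311 + 0) = ((8 + 2*20449) + 39623)*44311 = ((8 + 40898) + 39623)*44311 = (40906 + 39623)*44311 = 80529*44311 = 3568320519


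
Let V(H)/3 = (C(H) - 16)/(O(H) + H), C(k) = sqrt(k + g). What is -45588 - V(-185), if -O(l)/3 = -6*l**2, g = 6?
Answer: -28076053572/615865 - 3*I*sqrt(179)/615865 ≈ -45588.0 - 6.5172e-5*I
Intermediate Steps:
C(k) = sqrt(6 + k) (C(k) = sqrt(k + 6) = sqrt(6 + k))
O(l) = 18*l**2 (O(l) = -(-18)*l**2 = 18*l**2)
V(H) = 3*(-16 + sqrt(6 + H))/(H + 18*H**2) (V(H) = 3*((sqrt(6 + H) - 16)/(18*H**2 + H)) = 3*((-16 + sqrt(6 + H))/(H + 18*H**2)) = 3*(-16 + sqrt(6 + H))/(H + 18*H**2))
-45588 - V(-185) = -45588 - 3*(-16 + sqrt(6 - 185))/((-185)*(1 + 18*(-185))) = -45588 - 3*(-1)*(-16 + sqrt(-179))/(185*(1 - 3330)) = -45588 - 3*(-1)*(-16 + I*sqrt(179))/(185*(-3329)) = -45588 - 3*(-1)*(-1)*(-16 + I*sqrt(179))/(185*3329) = -45588 - (-48/615865 + 3*I*sqrt(179)/615865) = -45588 + (48/615865 - 3*I*sqrt(179)/615865) = -28076053572/615865 - 3*I*sqrt(179)/615865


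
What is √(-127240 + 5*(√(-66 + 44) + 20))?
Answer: √(-127140 + 5*I*√22) ≈ 0.033 + 356.57*I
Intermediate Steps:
√(-127240 + 5*(√(-66 + 44) + 20)) = √(-127240 + 5*(√(-22) + 20)) = √(-127240 + 5*(I*√22 + 20)) = √(-127240 + 5*(20 + I*√22)) = √(-127240 + (100 + 5*I*√22)) = √(-127140 + 5*I*√22)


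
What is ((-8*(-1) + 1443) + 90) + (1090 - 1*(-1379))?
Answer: 4010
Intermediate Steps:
((-8*(-1) + 1443) + 90) + (1090 - 1*(-1379)) = ((8 + 1443) + 90) + (1090 + 1379) = (1451 + 90) + 2469 = 1541 + 2469 = 4010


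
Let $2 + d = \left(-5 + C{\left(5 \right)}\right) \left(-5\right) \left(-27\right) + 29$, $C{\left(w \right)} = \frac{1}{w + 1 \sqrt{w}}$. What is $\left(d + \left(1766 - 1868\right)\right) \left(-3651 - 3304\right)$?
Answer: $\frac{19926075}{4} + \frac{187785 \sqrt{5}}{4} \approx 5.0865 \cdot 10^{6}$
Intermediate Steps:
$C{\left(w \right)} = \frac{1}{w + \sqrt{w}}$
$d = -648 + \frac{135}{5 + \sqrt{5}}$ ($d = -2 + \left(\left(-5 + \frac{1}{5 + \sqrt{5}}\right) \left(-5\right) \left(-27\right) + 29\right) = -2 + \left(\left(25 - \frac{5}{5 + \sqrt{5}}\right) \left(-27\right) + 29\right) = -2 + \left(\left(-675 + \frac{135}{5 + \sqrt{5}}\right) + 29\right) = -2 - \left(646 - \frac{135}{5 + \sqrt{5}}\right) = -648 + \frac{135}{5 + \sqrt{5}} \approx -629.34$)
$\left(d + \left(1766 - 1868\right)\right) \left(-3651 - 3304\right) = \left(\left(- \frac{2457}{4} - \frac{27 \sqrt{5}}{4}\right) + \left(1766 - 1868\right)\right) \left(-3651 - 3304\right) = \left(\left(- \frac{2457}{4} - \frac{27 \sqrt{5}}{4}\right) - 102\right) \left(-6955\right) = \left(- \frac{2865}{4} - \frac{27 \sqrt{5}}{4}\right) \left(-6955\right) = \frac{19926075}{4} + \frac{187785 \sqrt{5}}{4}$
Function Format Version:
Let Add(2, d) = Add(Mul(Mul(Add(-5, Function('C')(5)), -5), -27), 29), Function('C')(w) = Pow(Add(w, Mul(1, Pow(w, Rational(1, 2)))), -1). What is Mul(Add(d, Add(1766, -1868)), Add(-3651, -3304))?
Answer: Add(Rational(19926075, 4), Mul(Rational(187785, 4), Pow(5, Rational(1, 2)))) ≈ 5.0865e+6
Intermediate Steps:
Function('C')(w) = Pow(Add(w, Pow(w, Rational(1, 2))), -1)
d = Add(-648, Mul(135, Pow(Add(5, Pow(5, Rational(1, 2))), -1))) (d = Add(-2, Add(Mul(Mul(Add(-5, Pow(Add(5, Pow(5, Rational(1, 2))), -1)), -5), -27), 29)) = Add(-2, Add(Mul(Add(25, Mul(-5, Pow(Add(5, Pow(5, Rational(1, 2))), -1))), -27), 29)) = Add(-2, Add(Add(-675, Mul(135, Pow(Add(5, Pow(5, Rational(1, 2))), -1))), 29)) = Add(-2, Add(-646, Mul(135, Pow(Add(5, Pow(5, Rational(1, 2))), -1)))) = Add(-648, Mul(135, Pow(Add(5, Pow(5, Rational(1, 2))), -1))) ≈ -629.34)
Mul(Add(d, Add(1766, -1868)), Add(-3651, -3304)) = Mul(Add(Add(Rational(-2457, 4), Mul(Rational(-27, 4), Pow(5, Rational(1, 2)))), Add(1766, -1868)), Add(-3651, -3304)) = Mul(Add(Add(Rational(-2457, 4), Mul(Rational(-27, 4), Pow(5, Rational(1, 2)))), -102), -6955) = Mul(Add(Rational(-2865, 4), Mul(Rational(-27, 4), Pow(5, Rational(1, 2)))), -6955) = Add(Rational(19926075, 4), Mul(Rational(187785, 4), Pow(5, Rational(1, 2))))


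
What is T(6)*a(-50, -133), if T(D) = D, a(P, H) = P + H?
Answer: -1098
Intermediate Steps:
a(P, H) = H + P
T(6)*a(-50, -133) = 6*(-133 - 50) = 6*(-183) = -1098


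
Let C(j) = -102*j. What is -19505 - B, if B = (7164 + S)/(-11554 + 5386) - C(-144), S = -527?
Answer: -29704619/6168 ≈ -4815.9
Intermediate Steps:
B = -90602221/6168 (B = (7164 - 527)/(-11554 + 5386) - (-102)*(-144) = 6637/(-6168) - 1*14688 = 6637*(-1/6168) - 14688 = -6637/6168 - 14688 = -90602221/6168 ≈ -14689.)
-19505 - B = -19505 - 1*(-90602221/6168) = -19505 + 90602221/6168 = -29704619/6168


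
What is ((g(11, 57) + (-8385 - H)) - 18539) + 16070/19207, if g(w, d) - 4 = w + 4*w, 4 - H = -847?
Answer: -532325142/19207 ≈ -27715.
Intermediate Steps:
H = 851 (H = 4 - 1*(-847) = 4 + 847 = 851)
g(w, d) = 4 + 5*w (g(w, d) = 4 + (w + 4*w) = 4 + 5*w)
((g(11, 57) + (-8385 - H)) - 18539) + 16070/19207 = (((4 + 5*11) + (-8385 - 1*851)) - 18539) + 16070/19207 = (((4 + 55) + (-8385 - 851)) - 18539) + 16070*(1/19207) = ((59 - 9236) - 18539) + 16070/19207 = (-9177 - 18539) + 16070/19207 = -27716 + 16070/19207 = -532325142/19207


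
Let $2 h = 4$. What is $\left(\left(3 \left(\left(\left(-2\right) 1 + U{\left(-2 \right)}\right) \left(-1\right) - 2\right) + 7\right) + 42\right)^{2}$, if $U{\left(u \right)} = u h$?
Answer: $3721$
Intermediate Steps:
$h = 2$ ($h = \frac{1}{2} \cdot 4 = 2$)
$U{\left(u \right)} = 2 u$ ($U{\left(u \right)} = u 2 = 2 u$)
$\left(\left(3 \left(\left(\left(-2\right) 1 + U{\left(-2 \right)}\right) \left(-1\right) - 2\right) + 7\right) + 42\right)^{2} = \left(\left(3 \left(\left(\left(-2\right) 1 + 2 \left(-2\right)\right) \left(-1\right) - 2\right) + 7\right) + 42\right)^{2} = \left(\left(3 \left(\left(-2 - 4\right) \left(-1\right) - 2\right) + 7\right) + 42\right)^{2} = \left(\left(3 \left(\left(-6\right) \left(-1\right) - 2\right) + 7\right) + 42\right)^{2} = \left(\left(3 \left(6 - 2\right) + 7\right) + 42\right)^{2} = \left(\left(3 \cdot 4 + 7\right) + 42\right)^{2} = \left(\left(12 + 7\right) + 42\right)^{2} = \left(19 + 42\right)^{2} = 61^{2} = 3721$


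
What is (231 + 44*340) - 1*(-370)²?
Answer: -121709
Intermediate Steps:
(231 + 44*340) - 1*(-370)² = (231 + 14960) - 1*136900 = 15191 - 136900 = -121709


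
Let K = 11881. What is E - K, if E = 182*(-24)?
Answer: -16249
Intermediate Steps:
E = -4368
E - K = -4368 - 1*11881 = -4368 - 11881 = -16249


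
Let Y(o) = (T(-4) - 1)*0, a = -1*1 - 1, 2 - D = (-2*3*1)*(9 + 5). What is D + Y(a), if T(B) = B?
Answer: 86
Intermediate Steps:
D = 86 (D = 2 - -2*3*1*(9 + 5) = 2 - (-6*1)*14 = 2 - (-6)*14 = 2 - 1*(-84) = 2 + 84 = 86)
a = -2 (a = -1 - 1 = -2)
Y(o) = 0 (Y(o) = (-4 - 1)*0 = -5*0 = 0)
D + Y(a) = 86 + 0 = 86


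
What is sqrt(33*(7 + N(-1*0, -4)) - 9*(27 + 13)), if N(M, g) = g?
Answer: 3*I*sqrt(29) ≈ 16.155*I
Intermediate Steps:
sqrt(33*(7 + N(-1*0, -4)) - 9*(27 + 13)) = sqrt(33*(7 - 4) - 9*(27 + 13)) = sqrt(33*3 - 9*40) = sqrt(99 - 360) = sqrt(-261) = 3*I*sqrt(29)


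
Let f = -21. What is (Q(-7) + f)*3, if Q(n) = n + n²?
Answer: 63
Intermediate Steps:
(Q(-7) + f)*3 = (-7*(1 - 7) - 21)*3 = (-7*(-6) - 21)*3 = (42 - 21)*3 = 21*3 = 63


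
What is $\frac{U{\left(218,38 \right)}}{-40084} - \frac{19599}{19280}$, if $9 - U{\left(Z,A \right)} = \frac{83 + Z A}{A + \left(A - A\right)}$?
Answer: $- \frac{3712289751}{3670892720} \approx -1.0113$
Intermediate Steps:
$U{\left(Z,A \right)} = 9 - \frac{83 + A Z}{A}$ ($U{\left(Z,A \right)} = 9 - \frac{83 + Z A}{A + \left(A - A\right)} = 9 - \frac{83 + A Z}{A + 0} = 9 - \frac{83 + A Z}{A}$)
$\frac{U{\left(218,38 \right)}}{-40084} - \frac{19599}{19280} = \frac{9 - 218 - \frac{83}{38}}{-40084} - \frac{19599}{19280} = \left(9 - 218 - \frac{83}{38}\right) \left(- \frac{1}{40084}\right) - \frac{19599}{19280} = \left(- \frac{8025}{38}\right) \left(- \frac{1}{40084}\right) - \frac{19599}{19280} = \frac{8025}{1523192} - \frac{19599}{19280} = - \frac{3712289751}{3670892720}$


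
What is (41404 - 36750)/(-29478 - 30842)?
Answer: -179/2320 ≈ -0.077155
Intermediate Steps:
(41404 - 36750)/(-29478 - 30842) = 4654/(-60320) = 4654*(-1/60320) = -179/2320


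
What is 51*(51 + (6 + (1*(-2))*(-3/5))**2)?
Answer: 131121/25 ≈ 5244.8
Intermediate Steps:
51*(51 + (6 + (1*(-2))*(-3/5))**2) = 51*(51 + (6 - (-6)/5)**2) = 51*(51 + (6 - 2*(-3/5))**2) = 51*(51 + (6 + 6/5)**2) = 51*(51 + (36/5)**2) = 51*(51 + 1296/25) = 51*(2571/25) = 131121/25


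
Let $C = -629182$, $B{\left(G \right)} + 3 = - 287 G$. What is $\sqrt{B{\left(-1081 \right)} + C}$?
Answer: $i \sqrt{318938} \approx 564.75 i$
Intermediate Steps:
$B{\left(G \right)} = -3 - 287 G$
$\sqrt{B{\left(-1081 \right)} + C} = \sqrt{\left(-3 - -310247\right) - 629182} = \sqrt{\left(-3 + 310247\right) - 629182} = \sqrt{310244 - 629182} = \sqrt{-318938} = i \sqrt{318938}$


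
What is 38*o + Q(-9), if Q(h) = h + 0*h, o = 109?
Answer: 4133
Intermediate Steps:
Q(h) = h (Q(h) = h + 0 = h)
38*o + Q(-9) = 38*109 - 9 = 4142 - 9 = 4133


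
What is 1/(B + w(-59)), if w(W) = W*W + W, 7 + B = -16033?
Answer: -1/12618 ≈ -7.9252e-5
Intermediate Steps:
B = -16040 (B = -7 - 16033 = -16040)
w(W) = W + W² (w(W) = W² + W = W + W²)
1/(B + w(-59)) = 1/(-16040 - 59*(1 - 59)) = 1/(-16040 - 59*(-58)) = 1/(-16040 + 3422) = 1/(-12618) = -1/12618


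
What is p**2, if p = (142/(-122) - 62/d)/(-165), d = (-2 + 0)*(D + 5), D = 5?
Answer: 1394761/10130422500 ≈ 0.00013768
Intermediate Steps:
d = -20 (d = (-2 + 0)*(5 + 5) = -2*10 = -20)
p = -1181/100650 (p = (142/(-122) - 62/(-20))/(-165) = (142*(-1/122) - 62*(-1/20))*(-1/165) = (-71/61 + 31/10)*(-1/165) = (1181/610)*(-1/165) = -1181/100650 ≈ -0.011734)
p**2 = (-1181/100650)**2 = 1394761/10130422500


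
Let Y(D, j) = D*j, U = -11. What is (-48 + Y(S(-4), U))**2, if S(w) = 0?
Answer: 2304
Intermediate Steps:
(-48 + Y(S(-4), U))**2 = (-48 + 0*(-11))**2 = (-48 + 0)**2 = (-48)**2 = 2304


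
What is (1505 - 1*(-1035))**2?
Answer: 6451600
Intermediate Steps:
(1505 - 1*(-1035))**2 = (1505 + 1035)**2 = 2540**2 = 6451600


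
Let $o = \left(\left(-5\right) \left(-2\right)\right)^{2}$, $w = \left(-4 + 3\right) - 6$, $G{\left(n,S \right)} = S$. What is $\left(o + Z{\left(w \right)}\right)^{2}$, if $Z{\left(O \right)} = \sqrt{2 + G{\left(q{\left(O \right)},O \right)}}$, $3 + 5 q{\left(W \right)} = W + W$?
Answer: $\left(100 + i \sqrt{5}\right)^{2} \approx 9995.0 + 447.21 i$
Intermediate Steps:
$q{\left(W \right)} = - \frac{3}{5} + \frac{2 W}{5}$ ($q{\left(W \right)} = - \frac{3}{5} + \frac{W + W}{5} = - \frac{3}{5} + \frac{2 W}{5}$)
$w = -7$ ($w = -1 - 6 = -7$)
$Z{\left(O \right)} = \sqrt{2 + O}$
$o = 100$ ($o = 10^{2} = 100$)
$\left(o + Z{\left(w \right)}\right)^{2} = \left(100 + \sqrt{2 - 7}\right)^{2} = \left(100 + \sqrt{-5}\right)^{2} = \left(100 + i \sqrt{5}\right)^{2}$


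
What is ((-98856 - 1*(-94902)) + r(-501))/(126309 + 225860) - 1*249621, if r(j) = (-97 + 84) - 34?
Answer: -87908781950/352169 ≈ -2.4962e+5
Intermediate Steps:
r(j) = -47 (r(j) = -13 - 34 = -47)
((-98856 - 1*(-94902)) + r(-501))/(126309 + 225860) - 1*249621 = ((-98856 - 1*(-94902)) - 47)/(126309 + 225860) - 1*249621 = ((-98856 + 94902) - 47)/352169 - 249621 = (-3954 - 47)*(1/352169) - 249621 = -4001*1/352169 - 249621 = -4001/352169 - 249621 = -87908781950/352169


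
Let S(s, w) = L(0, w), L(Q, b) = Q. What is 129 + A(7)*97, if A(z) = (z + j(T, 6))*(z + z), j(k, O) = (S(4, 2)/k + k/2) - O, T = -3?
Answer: -550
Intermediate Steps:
S(s, w) = 0
j(k, O) = k/2 - O (j(k, O) = (0/k + k/2) - O = (0 + k*(½)) - O = (0 + k/2) - O = k/2 - O)
A(z) = 2*z*(-15/2 + z) (A(z) = (z + ((½)*(-3) - 1*6))*(z + z) = (z + (-3/2 - 6))*(2*z) = (z - 15/2)*(2*z) = (-15/2 + z)*(2*z) = 2*z*(-15/2 + z))
129 + A(7)*97 = 129 + (7*(-15 + 2*7))*97 = 129 + (7*(-15 + 14))*97 = 129 + (7*(-1))*97 = 129 - 7*97 = 129 - 679 = -550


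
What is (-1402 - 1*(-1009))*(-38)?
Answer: 14934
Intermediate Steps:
(-1402 - 1*(-1009))*(-38) = (-1402 + 1009)*(-38) = -393*(-38) = 14934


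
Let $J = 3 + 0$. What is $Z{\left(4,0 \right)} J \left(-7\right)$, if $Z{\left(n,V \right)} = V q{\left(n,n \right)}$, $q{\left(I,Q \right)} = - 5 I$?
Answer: $0$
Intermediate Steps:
$J = 3$
$Z{\left(n,V \right)} = - 5 V n$ ($Z{\left(n,V \right)} = V \left(- 5 n\right) = - 5 V n$)
$Z{\left(4,0 \right)} J \left(-7\right) = \left(-5\right) 0 \cdot 4 \cdot 3 \left(-7\right) = 0 \cdot 3 \left(-7\right) = 0 \left(-7\right) = 0$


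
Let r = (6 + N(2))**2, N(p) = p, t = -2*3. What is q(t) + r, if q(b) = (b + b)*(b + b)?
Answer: 208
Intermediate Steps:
t = -6
q(b) = 4*b**2 (q(b) = (2*b)*(2*b) = 4*b**2)
r = 64 (r = (6 + 2)**2 = 8**2 = 64)
q(t) + r = 4*(-6)**2 + 64 = 4*36 + 64 = 144 + 64 = 208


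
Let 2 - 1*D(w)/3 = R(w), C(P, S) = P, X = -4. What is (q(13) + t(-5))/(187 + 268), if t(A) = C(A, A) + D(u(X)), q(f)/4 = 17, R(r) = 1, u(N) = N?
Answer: 66/455 ≈ 0.14505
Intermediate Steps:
q(f) = 68 (q(f) = 4*17 = 68)
D(w) = 3 (D(w) = 6 - 3*1 = 6 - 3 = 3)
t(A) = 3 + A (t(A) = A + 3 = 3 + A)
(q(13) + t(-5))/(187 + 268) = (68 + (3 - 5))/(187 + 268) = (68 - 2)/455 = 66*(1/455) = 66/455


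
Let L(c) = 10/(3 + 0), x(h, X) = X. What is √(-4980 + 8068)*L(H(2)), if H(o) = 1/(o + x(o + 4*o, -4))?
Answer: 40*√193/3 ≈ 185.23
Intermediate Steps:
H(o) = 1/(-4 + o) (H(o) = 1/(o - 4) = 1/(-4 + o))
L(c) = 10/3
√(-4980 + 8068)*L(H(2)) = √(-4980 + 8068)*(10/3) = √3088*(10/3) = (4*√193)*(10/3) = 40*√193/3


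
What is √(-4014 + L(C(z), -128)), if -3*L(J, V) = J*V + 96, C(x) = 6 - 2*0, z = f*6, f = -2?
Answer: I*√3790 ≈ 61.563*I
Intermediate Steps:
z = -12 (z = -2*6 = -12)
C(x) = 6 (C(x) = 6 + 0 = 6)
L(J, V) = -32 - J*V/3 (L(J, V) = -(J*V + 96)/3 = -(96 + J*V)/3 = -32 - J*V/3)
√(-4014 + L(C(z), -128)) = √(-4014 + (-32 - ⅓*6*(-128))) = √(-4014 + (-32 + 256)) = √(-4014 + 224) = √(-3790) = I*√3790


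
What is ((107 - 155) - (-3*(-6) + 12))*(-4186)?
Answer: 326508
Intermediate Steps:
((107 - 155) - (-3*(-6) + 12))*(-4186) = (-48 - (18 + 12))*(-4186) = (-48 - 1*30)*(-4186) = (-48 - 30)*(-4186) = -78*(-4186) = 326508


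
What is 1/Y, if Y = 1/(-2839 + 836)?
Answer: -2003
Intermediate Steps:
Y = -1/2003 (Y = 1/(-2003) = -1/2003 ≈ -0.00049925)
1/Y = 1/(-1/2003) = -2003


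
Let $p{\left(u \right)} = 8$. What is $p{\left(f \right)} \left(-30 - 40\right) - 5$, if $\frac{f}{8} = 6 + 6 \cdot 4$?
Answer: $-565$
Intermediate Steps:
$f = 240$ ($f = 8 \left(6 + 6 \cdot 4\right) = 8 \left(6 + 24\right) = 8 \cdot 30 = 240$)
$p{\left(f \right)} \left(-30 - 40\right) - 5 = 8 \left(-30 - 40\right) - 5 = 8 \left(-70\right) - 5 = -560 - 5 = -565$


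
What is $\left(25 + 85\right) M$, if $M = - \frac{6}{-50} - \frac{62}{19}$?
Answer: $- \frac{32846}{95} \approx -345.75$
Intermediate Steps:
$M = - \frac{1493}{475}$ ($M = \left(-6\right) \left(- \frac{1}{50}\right) - \frac{62}{19} = \frac{3}{25} - \frac{62}{19} = - \frac{1493}{475} \approx -3.1432$)
$\left(25 + 85\right) M = \left(25 + 85\right) \left(- \frac{1493}{475}\right) = 110 \left(- \frac{1493}{475}\right) = - \frac{32846}{95}$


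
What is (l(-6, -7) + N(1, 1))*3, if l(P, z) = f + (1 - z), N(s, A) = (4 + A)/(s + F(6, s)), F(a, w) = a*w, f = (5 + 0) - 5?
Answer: 183/7 ≈ 26.143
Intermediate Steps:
f = 0 (f = 5 - 5 = 0)
N(s, A) = (4 + A)/(7*s) (N(s, A) = (4 + A)/(s + 6*s) = (4 + A)/((7*s)) = (4 + A)*(1/(7*s)) = (4 + A)/(7*s))
l(P, z) = 1 - z (l(P, z) = 0 + (1 - z) = 1 - z)
(l(-6, -7) + N(1, 1))*3 = ((1 - 1*(-7)) + (⅐)*(4 + 1)/1)*3 = ((1 + 7) + (⅐)*1*5)*3 = (8 + 5/7)*3 = (61/7)*3 = 183/7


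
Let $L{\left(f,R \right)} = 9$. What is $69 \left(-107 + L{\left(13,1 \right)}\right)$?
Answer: $-6762$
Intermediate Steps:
$69 \left(-107 + L{\left(13,1 \right)}\right) = 69 \left(-107 + 9\right) = 69 \left(-98\right) = -6762$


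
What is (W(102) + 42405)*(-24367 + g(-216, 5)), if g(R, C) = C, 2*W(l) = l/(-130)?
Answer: -5165305263/5 ≈ -1.0331e+9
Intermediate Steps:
W(l) = -l/260 (W(l) = (l/(-130))/2 = (l*(-1/130))/2 = (-l/130)/2 = -l/260)
(W(102) + 42405)*(-24367 + g(-216, 5)) = (-1/260*102 + 42405)*(-24367 + 5) = (-51/130 + 42405)*(-24362) = (5512599/130)*(-24362) = -5165305263/5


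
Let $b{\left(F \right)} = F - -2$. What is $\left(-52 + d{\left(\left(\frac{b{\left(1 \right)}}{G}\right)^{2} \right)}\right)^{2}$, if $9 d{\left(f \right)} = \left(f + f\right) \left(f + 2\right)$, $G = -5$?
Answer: $\frac{1048593924}{390625} \approx 2684.4$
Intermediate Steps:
$b{\left(F \right)} = 2 + F$ ($b{\left(F \right)} = F + 2 = 2 + F$)
$d{\left(f \right)} = \frac{2 f \left(2 + f\right)}{9}$ ($d{\left(f \right)} = \frac{\left(f + f\right) \left(f + 2\right)}{9} = \frac{2 f \left(2 + f\right)}{9}$)
$\left(-52 + d{\left(\left(\frac{b{\left(1 \right)}}{G}\right)^{2} \right)}\right)^{2} = \left(-52 + \frac{2 \left(\frac{2 + 1}{-5}\right)^{2} \left(2 + \left(\frac{2 + 1}{-5}\right)^{2}\right)}{9}\right)^{2} = \left(-52 + \frac{2 \left(3 \left(- \frac{1}{5}\right)\right)^{2} \left(2 + \left(3 \left(- \frac{1}{5}\right)\right)^{2}\right)}{9}\right)^{2} = \left(-52 + \frac{2 \left(- \frac{3}{5}\right)^{2} \left(2 + \left(- \frac{3}{5}\right)^{2}\right)}{9}\right)^{2} = \left(-52 + \frac{2}{9} \cdot \frac{9}{25} \left(2 + \frac{9}{25}\right)\right)^{2} = \left(-52 + \frac{2}{9} \cdot \frac{9}{25} \cdot \frac{59}{25}\right)^{2} = \left(-52 + \frac{118}{625}\right)^{2} = \left(- \frac{32382}{625}\right)^{2} = \frac{1048593924}{390625}$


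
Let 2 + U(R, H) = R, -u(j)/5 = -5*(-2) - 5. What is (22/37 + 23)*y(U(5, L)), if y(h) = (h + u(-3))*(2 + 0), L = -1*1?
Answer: -38412/37 ≈ -1038.2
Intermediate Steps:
L = -1
u(j) = -25 (u(j) = -5*(-5*(-2) - 5) = -5*(10 - 5) = -5*5 = -25)
U(R, H) = -2 + R
y(h) = -50 + 2*h (y(h) = (h - 25)*(2 + 0) = (-25 + h)*2 = -50 + 2*h)
(22/37 + 23)*y(U(5, L)) = (22/37 + 23)*(-50 + 2*(-2 + 5)) = (22*(1/37) + 23)*(-50 + 2*3) = (22/37 + 23)*(-50 + 6) = (873/37)*(-44) = -38412/37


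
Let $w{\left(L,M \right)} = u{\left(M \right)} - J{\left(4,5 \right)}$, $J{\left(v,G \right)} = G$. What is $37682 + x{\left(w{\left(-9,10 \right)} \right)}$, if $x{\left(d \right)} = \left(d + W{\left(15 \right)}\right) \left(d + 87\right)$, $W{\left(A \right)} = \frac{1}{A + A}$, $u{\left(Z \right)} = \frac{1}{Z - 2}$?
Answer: $\frac{11931001}{320} \approx 37284.0$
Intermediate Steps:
$u{\left(Z \right)} = \frac{1}{-2 + Z}$
$w{\left(L,M \right)} = -5 + \frac{1}{-2 + M}$ ($w{\left(L,M \right)} = \frac{1}{-2 + M} - 5 = -5 + \frac{1}{-2 + M}$)
$W{\left(A \right)} = \frac{1}{2 A}$
$x{\left(d \right)} = \left(87 + d\right) \left(\frac{1}{30} + d\right)$ ($x{\left(d \right)} = \left(d + \frac{1}{2 \cdot 15}\right) \left(d + 87\right) = \left(d + \frac{1}{2} \cdot \frac{1}{15}\right) \left(87 + d\right) = \left(d + \frac{1}{30}\right) \left(87 + d\right) = \left(\frac{1}{30} + d\right) \left(87 + d\right) = \left(87 + d\right) \left(\frac{1}{30} + d\right)$)
$37682 + x{\left(w{\left(-9,10 \right)} \right)} = 37682 + \left(\frac{29}{10} + \left(\frac{11 - 50}{-2 + 10}\right)^{2} + \frac{2611 \frac{11 - 50}{-2 + 10}}{30}\right) = 37682 + \left(\frac{29}{10} + \left(\frac{11 - 50}{8}\right)^{2} + \frac{2611 \frac{11 - 50}{8}}{30}\right) = 37682 + \left(\frac{29}{10} + \left(\frac{1}{8} \left(-39\right)\right)^{2} + \frac{2611 \cdot \frac{1}{8} \left(-39\right)}{30}\right) = 37682 + \left(\frac{29}{10} + \left(- \frac{39}{8}\right)^{2} + \frac{2611}{30} \left(- \frac{39}{8}\right)\right) = 37682 + \left(\frac{29}{10} + \frac{1521}{64} - \frac{33943}{80}\right) = 37682 - \frac{127239}{320} = \frac{11931001}{320}$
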